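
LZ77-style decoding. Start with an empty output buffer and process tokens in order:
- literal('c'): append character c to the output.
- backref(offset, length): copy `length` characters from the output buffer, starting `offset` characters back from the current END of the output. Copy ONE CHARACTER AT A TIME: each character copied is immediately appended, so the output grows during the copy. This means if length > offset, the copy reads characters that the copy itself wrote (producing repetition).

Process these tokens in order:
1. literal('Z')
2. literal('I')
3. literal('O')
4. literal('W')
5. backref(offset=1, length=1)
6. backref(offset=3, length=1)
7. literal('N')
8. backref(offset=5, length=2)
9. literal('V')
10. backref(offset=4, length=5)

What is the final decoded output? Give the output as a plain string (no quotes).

Answer: ZIOWWONOWVNOWVN

Derivation:
Token 1: literal('Z'). Output: "Z"
Token 2: literal('I'). Output: "ZI"
Token 3: literal('O'). Output: "ZIO"
Token 4: literal('W'). Output: "ZIOW"
Token 5: backref(off=1, len=1). Copied 'W' from pos 3. Output: "ZIOWW"
Token 6: backref(off=3, len=1). Copied 'O' from pos 2. Output: "ZIOWWO"
Token 7: literal('N'). Output: "ZIOWWON"
Token 8: backref(off=5, len=2). Copied 'OW' from pos 2. Output: "ZIOWWONOW"
Token 9: literal('V'). Output: "ZIOWWONOWV"
Token 10: backref(off=4, len=5) (overlapping!). Copied 'NOWVN' from pos 6. Output: "ZIOWWONOWVNOWVN"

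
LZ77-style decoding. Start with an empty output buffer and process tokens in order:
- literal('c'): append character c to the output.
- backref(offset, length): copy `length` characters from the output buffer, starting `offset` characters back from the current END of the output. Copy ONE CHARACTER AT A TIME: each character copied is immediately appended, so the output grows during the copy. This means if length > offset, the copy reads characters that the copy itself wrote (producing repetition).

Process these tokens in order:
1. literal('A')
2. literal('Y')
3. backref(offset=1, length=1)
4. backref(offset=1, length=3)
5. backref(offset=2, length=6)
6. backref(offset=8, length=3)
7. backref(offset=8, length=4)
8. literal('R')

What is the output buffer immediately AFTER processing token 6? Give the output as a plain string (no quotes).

Token 1: literal('A'). Output: "A"
Token 2: literal('Y'). Output: "AY"
Token 3: backref(off=1, len=1). Copied 'Y' from pos 1. Output: "AYY"
Token 4: backref(off=1, len=3) (overlapping!). Copied 'YYY' from pos 2. Output: "AYYYYY"
Token 5: backref(off=2, len=6) (overlapping!). Copied 'YYYYYY' from pos 4. Output: "AYYYYYYYYYYY"
Token 6: backref(off=8, len=3). Copied 'YYY' from pos 4. Output: "AYYYYYYYYYYYYYY"

Answer: AYYYYYYYYYYYYYY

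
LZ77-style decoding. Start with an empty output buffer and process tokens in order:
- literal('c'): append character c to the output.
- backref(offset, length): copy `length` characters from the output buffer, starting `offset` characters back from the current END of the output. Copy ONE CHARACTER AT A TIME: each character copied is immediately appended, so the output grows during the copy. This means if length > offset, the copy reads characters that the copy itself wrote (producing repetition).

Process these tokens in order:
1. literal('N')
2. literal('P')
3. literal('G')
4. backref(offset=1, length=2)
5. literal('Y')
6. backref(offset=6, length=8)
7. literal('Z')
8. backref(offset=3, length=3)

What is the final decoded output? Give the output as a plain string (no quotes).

Answer: NPGGGYNPGGGYNPZNPZ

Derivation:
Token 1: literal('N'). Output: "N"
Token 2: literal('P'). Output: "NP"
Token 3: literal('G'). Output: "NPG"
Token 4: backref(off=1, len=2) (overlapping!). Copied 'GG' from pos 2. Output: "NPGGG"
Token 5: literal('Y'). Output: "NPGGGY"
Token 6: backref(off=6, len=8) (overlapping!). Copied 'NPGGGYNP' from pos 0. Output: "NPGGGYNPGGGYNP"
Token 7: literal('Z'). Output: "NPGGGYNPGGGYNPZ"
Token 8: backref(off=3, len=3). Copied 'NPZ' from pos 12. Output: "NPGGGYNPGGGYNPZNPZ"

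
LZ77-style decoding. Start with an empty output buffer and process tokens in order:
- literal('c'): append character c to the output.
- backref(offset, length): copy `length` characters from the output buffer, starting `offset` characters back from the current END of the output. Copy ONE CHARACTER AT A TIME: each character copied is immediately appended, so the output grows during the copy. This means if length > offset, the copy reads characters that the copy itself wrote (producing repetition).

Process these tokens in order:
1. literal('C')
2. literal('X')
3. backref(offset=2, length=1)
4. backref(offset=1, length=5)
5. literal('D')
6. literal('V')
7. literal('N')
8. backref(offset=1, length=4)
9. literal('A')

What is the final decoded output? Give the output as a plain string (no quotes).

Token 1: literal('C'). Output: "C"
Token 2: literal('X'). Output: "CX"
Token 3: backref(off=2, len=1). Copied 'C' from pos 0. Output: "CXC"
Token 4: backref(off=1, len=5) (overlapping!). Copied 'CCCCC' from pos 2. Output: "CXCCCCCC"
Token 5: literal('D'). Output: "CXCCCCCCD"
Token 6: literal('V'). Output: "CXCCCCCCDV"
Token 7: literal('N'). Output: "CXCCCCCCDVN"
Token 8: backref(off=1, len=4) (overlapping!). Copied 'NNNN' from pos 10. Output: "CXCCCCCCDVNNNNN"
Token 9: literal('A'). Output: "CXCCCCCCDVNNNNNA"

Answer: CXCCCCCCDVNNNNNA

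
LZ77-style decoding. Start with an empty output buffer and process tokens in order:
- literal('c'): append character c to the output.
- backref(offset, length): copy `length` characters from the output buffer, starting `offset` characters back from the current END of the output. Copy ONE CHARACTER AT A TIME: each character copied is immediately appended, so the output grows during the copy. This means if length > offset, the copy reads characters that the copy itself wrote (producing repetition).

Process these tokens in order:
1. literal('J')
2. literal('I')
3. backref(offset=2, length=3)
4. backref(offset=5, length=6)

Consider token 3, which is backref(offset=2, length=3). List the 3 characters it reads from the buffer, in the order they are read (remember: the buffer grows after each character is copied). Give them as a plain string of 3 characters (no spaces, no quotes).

Answer: JIJ

Derivation:
Token 1: literal('J'). Output: "J"
Token 2: literal('I'). Output: "JI"
Token 3: backref(off=2, len=3). Buffer before: "JI" (len 2)
  byte 1: read out[0]='J', append. Buffer now: "JIJ"
  byte 2: read out[1]='I', append. Buffer now: "JIJI"
  byte 3: read out[2]='J', append. Buffer now: "JIJIJ"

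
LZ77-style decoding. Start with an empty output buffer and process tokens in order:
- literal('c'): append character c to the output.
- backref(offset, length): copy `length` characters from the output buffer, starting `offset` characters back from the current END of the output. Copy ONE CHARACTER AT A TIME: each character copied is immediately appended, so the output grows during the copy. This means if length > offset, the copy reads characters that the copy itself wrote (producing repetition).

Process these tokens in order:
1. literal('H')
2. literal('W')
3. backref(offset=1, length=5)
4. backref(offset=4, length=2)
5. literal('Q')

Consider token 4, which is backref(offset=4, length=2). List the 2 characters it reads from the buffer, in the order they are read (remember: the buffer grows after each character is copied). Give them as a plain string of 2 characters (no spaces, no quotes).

Token 1: literal('H'). Output: "H"
Token 2: literal('W'). Output: "HW"
Token 3: backref(off=1, len=5) (overlapping!). Copied 'WWWWW' from pos 1. Output: "HWWWWWW"
Token 4: backref(off=4, len=2). Buffer before: "HWWWWWW" (len 7)
  byte 1: read out[3]='W', append. Buffer now: "HWWWWWWW"
  byte 2: read out[4]='W', append. Buffer now: "HWWWWWWWW"

Answer: WW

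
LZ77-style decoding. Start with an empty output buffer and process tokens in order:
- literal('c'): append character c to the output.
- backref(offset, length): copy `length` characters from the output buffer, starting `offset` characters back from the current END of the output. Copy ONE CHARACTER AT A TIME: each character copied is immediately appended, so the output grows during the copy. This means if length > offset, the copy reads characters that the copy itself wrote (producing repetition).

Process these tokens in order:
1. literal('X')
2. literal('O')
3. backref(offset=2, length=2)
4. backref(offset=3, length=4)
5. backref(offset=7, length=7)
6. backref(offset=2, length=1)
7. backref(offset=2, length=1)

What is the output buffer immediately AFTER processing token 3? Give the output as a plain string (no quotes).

Answer: XOXO

Derivation:
Token 1: literal('X'). Output: "X"
Token 2: literal('O'). Output: "XO"
Token 3: backref(off=2, len=2). Copied 'XO' from pos 0. Output: "XOXO"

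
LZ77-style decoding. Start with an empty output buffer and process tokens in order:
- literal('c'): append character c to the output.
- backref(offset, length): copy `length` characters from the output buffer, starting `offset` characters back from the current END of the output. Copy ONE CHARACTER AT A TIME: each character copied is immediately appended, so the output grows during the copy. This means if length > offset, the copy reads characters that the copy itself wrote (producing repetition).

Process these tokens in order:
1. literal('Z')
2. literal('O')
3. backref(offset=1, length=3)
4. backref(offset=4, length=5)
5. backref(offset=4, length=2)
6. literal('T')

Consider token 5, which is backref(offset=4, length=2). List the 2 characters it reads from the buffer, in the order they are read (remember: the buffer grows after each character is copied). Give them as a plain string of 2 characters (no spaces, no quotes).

Answer: OO

Derivation:
Token 1: literal('Z'). Output: "Z"
Token 2: literal('O'). Output: "ZO"
Token 3: backref(off=1, len=3) (overlapping!). Copied 'OOO' from pos 1. Output: "ZOOOO"
Token 4: backref(off=4, len=5) (overlapping!). Copied 'OOOOO' from pos 1. Output: "ZOOOOOOOOO"
Token 5: backref(off=4, len=2). Buffer before: "ZOOOOOOOOO" (len 10)
  byte 1: read out[6]='O', append. Buffer now: "ZOOOOOOOOOO"
  byte 2: read out[7]='O', append. Buffer now: "ZOOOOOOOOOOO"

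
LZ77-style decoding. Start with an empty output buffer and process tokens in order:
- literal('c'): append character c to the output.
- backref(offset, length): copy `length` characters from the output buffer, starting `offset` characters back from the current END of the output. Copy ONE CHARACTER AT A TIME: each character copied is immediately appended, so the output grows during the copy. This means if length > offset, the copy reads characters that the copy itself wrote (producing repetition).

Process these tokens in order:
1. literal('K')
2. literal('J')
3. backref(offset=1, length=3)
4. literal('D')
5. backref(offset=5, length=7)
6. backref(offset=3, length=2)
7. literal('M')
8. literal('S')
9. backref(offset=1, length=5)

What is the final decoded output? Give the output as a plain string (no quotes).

Answer: KJJJJDJJJJDJJDJMSSSSSS

Derivation:
Token 1: literal('K'). Output: "K"
Token 2: literal('J'). Output: "KJ"
Token 3: backref(off=1, len=3) (overlapping!). Copied 'JJJ' from pos 1. Output: "KJJJJ"
Token 4: literal('D'). Output: "KJJJJD"
Token 5: backref(off=5, len=7) (overlapping!). Copied 'JJJJDJJ' from pos 1. Output: "KJJJJDJJJJDJJ"
Token 6: backref(off=3, len=2). Copied 'DJ' from pos 10. Output: "KJJJJDJJJJDJJDJ"
Token 7: literal('M'). Output: "KJJJJDJJJJDJJDJM"
Token 8: literal('S'). Output: "KJJJJDJJJJDJJDJMS"
Token 9: backref(off=1, len=5) (overlapping!). Copied 'SSSSS' from pos 16. Output: "KJJJJDJJJJDJJDJMSSSSSS"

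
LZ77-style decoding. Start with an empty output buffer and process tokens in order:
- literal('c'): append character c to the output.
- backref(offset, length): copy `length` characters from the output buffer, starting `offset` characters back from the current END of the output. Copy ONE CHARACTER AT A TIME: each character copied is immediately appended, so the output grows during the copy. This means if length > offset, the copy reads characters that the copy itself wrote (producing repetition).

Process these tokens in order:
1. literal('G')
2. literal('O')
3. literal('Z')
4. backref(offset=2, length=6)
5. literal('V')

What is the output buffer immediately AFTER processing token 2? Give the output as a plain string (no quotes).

Token 1: literal('G'). Output: "G"
Token 2: literal('O'). Output: "GO"

Answer: GO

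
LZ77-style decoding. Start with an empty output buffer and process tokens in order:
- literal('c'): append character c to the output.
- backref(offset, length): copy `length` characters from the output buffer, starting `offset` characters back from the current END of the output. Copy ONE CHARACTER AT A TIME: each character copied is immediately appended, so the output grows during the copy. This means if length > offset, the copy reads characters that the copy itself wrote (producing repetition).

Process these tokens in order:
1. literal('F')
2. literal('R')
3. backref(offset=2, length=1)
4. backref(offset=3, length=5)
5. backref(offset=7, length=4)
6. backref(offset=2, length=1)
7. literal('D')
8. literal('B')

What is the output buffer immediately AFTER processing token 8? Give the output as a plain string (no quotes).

Answer: FRFFRFFRRFFRFDB

Derivation:
Token 1: literal('F'). Output: "F"
Token 2: literal('R'). Output: "FR"
Token 3: backref(off=2, len=1). Copied 'F' from pos 0. Output: "FRF"
Token 4: backref(off=3, len=5) (overlapping!). Copied 'FRFFR' from pos 0. Output: "FRFFRFFR"
Token 5: backref(off=7, len=4). Copied 'RFFR' from pos 1. Output: "FRFFRFFRRFFR"
Token 6: backref(off=2, len=1). Copied 'F' from pos 10. Output: "FRFFRFFRRFFRF"
Token 7: literal('D'). Output: "FRFFRFFRRFFRFD"
Token 8: literal('B'). Output: "FRFFRFFRRFFRFDB"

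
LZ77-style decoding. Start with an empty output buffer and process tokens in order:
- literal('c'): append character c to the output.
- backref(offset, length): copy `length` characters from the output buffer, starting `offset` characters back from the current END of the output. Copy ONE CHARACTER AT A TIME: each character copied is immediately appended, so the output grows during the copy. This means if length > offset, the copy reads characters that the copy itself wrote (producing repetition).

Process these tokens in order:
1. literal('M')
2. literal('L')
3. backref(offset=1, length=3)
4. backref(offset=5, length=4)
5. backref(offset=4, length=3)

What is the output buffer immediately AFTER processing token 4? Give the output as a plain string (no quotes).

Token 1: literal('M'). Output: "M"
Token 2: literal('L'). Output: "ML"
Token 3: backref(off=1, len=3) (overlapping!). Copied 'LLL' from pos 1. Output: "MLLLL"
Token 4: backref(off=5, len=4). Copied 'MLLL' from pos 0. Output: "MLLLLMLLL"

Answer: MLLLLMLLL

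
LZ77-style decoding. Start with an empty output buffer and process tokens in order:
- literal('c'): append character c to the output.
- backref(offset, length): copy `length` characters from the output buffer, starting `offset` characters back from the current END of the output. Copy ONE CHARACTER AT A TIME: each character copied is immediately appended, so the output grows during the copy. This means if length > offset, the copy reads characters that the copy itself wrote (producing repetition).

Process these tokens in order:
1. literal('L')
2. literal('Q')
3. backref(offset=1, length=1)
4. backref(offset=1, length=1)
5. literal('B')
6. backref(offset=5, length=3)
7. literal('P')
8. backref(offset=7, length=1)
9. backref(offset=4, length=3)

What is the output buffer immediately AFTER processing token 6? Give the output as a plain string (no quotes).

Token 1: literal('L'). Output: "L"
Token 2: literal('Q'). Output: "LQ"
Token 3: backref(off=1, len=1). Copied 'Q' from pos 1. Output: "LQQ"
Token 4: backref(off=1, len=1). Copied 'Q' from pos 2. Output: "LQQQ"
Token 5: literal('B'). Output: "LQQQB"
Token 6: backref(off=5, len=3). Copied 'LQQ' from pos 0. Output: "LQQQBLQQ"

Answer: LQQQBLQQ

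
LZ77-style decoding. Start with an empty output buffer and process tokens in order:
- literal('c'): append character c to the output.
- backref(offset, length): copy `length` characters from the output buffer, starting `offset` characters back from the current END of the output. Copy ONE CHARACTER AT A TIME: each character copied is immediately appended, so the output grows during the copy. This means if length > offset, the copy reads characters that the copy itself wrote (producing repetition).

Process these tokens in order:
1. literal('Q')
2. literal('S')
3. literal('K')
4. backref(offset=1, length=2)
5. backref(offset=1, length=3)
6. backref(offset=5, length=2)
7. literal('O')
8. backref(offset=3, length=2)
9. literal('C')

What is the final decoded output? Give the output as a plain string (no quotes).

Token 1: literal('Q'). Output: "Q"
Token 2: literal('S'). Output: "QS"
Token 3: literal('K'). Output: "QSK"
Token 4: backref(off=1, len=2) (overlapping!). Copied 'KK' from pos 2. Output: "QSKKK"
Token 5: backref(off=1, len=3) (overlapping!). Copied 'KKK' from pos 4. Output: "QSKKKKKK"
Token 6: backref(off=5, len=2). Copied 'KK' from pos 3. Output: "QSKKKKKKKK"
Token 7: literal('O'). Output: "QSKKKKKKKKO"
Token 8: backref(off=3, len=2). Copied 'KK' from pos 8. Output: "QSKKKKKKKKOKK"
Token 9: literal('C'). Output: "QSKKKKKKKKOKKC"

Answer: QSKKKKKKKKOKKC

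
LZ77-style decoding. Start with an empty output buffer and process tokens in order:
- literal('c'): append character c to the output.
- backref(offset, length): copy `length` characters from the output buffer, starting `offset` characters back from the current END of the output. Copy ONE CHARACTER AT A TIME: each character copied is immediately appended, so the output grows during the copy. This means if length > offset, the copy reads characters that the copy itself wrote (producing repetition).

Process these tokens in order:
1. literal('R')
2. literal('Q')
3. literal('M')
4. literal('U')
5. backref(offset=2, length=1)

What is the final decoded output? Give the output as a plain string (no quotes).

Answer: RQMUM

Derivation:
Token 1: literal('R'). Output: "R"
Token 2: literal('Q'). Output: "RQ"
Token 3: literal('M'). Output: "RQM"
Token 4: literal('U'). Output: "RQMU"
Token 5: backref(off=2, len=1). Copied 'M' from pos 2. Output: "RQMUM"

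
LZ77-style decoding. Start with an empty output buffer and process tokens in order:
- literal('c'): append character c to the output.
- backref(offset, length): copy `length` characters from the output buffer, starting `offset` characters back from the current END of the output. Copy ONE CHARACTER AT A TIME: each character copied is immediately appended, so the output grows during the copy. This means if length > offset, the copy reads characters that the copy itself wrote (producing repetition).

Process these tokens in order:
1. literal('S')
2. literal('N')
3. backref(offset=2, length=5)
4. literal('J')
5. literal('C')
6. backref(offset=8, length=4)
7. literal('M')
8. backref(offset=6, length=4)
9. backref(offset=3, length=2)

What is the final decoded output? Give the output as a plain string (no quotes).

Token 1: literal('S'). Output: "S"
Token 2: literal('N'). Output: "SN"
Token 3: backref(off=2, len=5) (overlapping!). Copied 'SNSNS' from pos 0. Output: "SNSNSNS"
Token 4: literal('J'). Output: "SNSNSNSJ"
Token 5: literal('C'). Output: "SNSNSNSJC"
Token 6: backref(off=8, len=4). Copied 'NSNS' from pos 1. Output: "SNSNSNSJCNSNS"
Token 7: literal('M'). Output: "SNSNSNSJCNSNSM"
Token 8: backref(off=6, len=4). Copied 'CNSN' from pos 8. Output: "SNSNSNSJCNSNSMCNSN"
Token 9: backref(off=3, len=2). Copied 'NS' from pos 15. Output: "SNSNSNSJCNSNSMCNSNNS"

Answer: SNSNSNSJCNSNSMCNSNNS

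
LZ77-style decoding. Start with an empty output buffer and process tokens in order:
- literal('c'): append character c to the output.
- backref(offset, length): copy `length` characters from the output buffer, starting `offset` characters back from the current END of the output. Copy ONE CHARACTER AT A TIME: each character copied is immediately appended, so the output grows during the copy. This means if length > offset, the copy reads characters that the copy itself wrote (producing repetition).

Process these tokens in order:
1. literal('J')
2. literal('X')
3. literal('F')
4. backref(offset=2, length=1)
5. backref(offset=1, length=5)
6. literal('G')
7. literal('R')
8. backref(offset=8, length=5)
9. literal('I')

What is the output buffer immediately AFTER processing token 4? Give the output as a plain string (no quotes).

Token 1: literal('J'). Output: "J"
Token 2: literal('X'). Output: "JX"
Token 3: literal('F'). Output: "JXF"
Token 4: backref(off=2, len=1). Copied 'X' from pos 1. Output: "JXFX"

Answer: JXFX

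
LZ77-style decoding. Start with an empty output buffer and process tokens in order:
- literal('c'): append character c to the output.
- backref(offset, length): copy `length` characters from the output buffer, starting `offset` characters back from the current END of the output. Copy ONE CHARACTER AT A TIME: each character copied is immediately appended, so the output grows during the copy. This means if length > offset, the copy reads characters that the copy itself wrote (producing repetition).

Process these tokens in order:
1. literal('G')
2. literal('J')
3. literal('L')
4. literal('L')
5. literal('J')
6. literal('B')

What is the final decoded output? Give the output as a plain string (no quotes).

Answer: GJLLJB

Derivation:
Token 1: literal('G'). Output: "G"
Token 2: literal('J'). Output: "GJ"
Token 3: literal('L'). Output: "GJL"
Token 4: literal('L'). Output: "GJLL"
Token 5: literal('J'). Output: "GJLLJ"
Token 6: literal('B'). Output: "GJLLJB"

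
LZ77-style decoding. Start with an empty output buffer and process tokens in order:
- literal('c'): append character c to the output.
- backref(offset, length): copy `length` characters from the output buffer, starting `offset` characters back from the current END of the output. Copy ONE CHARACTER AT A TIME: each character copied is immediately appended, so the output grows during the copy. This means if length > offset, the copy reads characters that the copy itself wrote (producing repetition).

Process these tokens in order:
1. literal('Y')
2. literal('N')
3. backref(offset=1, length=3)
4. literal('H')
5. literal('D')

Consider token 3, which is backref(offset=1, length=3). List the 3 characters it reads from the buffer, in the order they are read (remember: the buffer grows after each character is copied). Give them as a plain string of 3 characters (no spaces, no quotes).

Answer: NNN

Derivation:
Token 1: literal('Y'). Output: "Y"
Token 2: literal('N'). Output: "YN"
Token 3: backref(off=1, len=3). Buffer before: "YN" (len 2)
  byte 1: read out[1]='N', append. Buffer now: "YNN"
  byte 2: read out[2]='N', append. Buffer now: "YNNN"
  byte 3: read out[3]='N', append. Buffer now: "YNNNN"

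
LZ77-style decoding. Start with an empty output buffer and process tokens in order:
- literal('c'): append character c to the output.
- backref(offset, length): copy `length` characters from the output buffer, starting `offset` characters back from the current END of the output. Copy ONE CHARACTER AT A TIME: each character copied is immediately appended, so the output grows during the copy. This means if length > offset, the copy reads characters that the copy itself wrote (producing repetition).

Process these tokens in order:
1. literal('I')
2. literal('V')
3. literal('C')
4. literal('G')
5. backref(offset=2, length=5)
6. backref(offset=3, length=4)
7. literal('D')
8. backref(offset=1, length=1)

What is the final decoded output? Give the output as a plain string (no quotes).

Answer: IVCGCGCGCCGCCDD

Derivation:
Token 1: literal('I'). Output: "I"
Token 2: literal('V'). Output: "IV"
Token 3: literal('C'). Output: "IVC"
Token 4: literal('G'). Output: "IVCG"
Token 5: backref(off=2, len=5) (overlapping!). Copied 'CGCGC' from pos 2. Output: "IVCGCGCGC"
Token 6: backref(off=3, len=4) (overlapping!). Copied 'CGCC' from pos 6. Output: "IVCGCGCGCCGCC"
Token 7: literal('D'). Output: "IVCGCGCGCCGCCD"
Token 8: backref(off=1, len=1). Copied 'D' from pos 13. Output: "IVCGCGCGCCGCCDD"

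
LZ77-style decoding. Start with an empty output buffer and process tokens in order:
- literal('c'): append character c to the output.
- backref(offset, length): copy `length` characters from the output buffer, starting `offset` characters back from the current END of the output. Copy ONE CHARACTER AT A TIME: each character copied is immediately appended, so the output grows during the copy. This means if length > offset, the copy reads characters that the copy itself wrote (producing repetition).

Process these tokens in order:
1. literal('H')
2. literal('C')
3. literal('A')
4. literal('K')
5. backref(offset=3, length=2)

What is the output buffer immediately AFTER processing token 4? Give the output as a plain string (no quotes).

Answer: HCAK

Derivation:
Token 1: literal('H'). Output: "H"
Token 2: literal('C'). Output: "HC"
Token 3: literal('A'). Output: "HCA"
Token 4: literal('K'). Output: "HCAK"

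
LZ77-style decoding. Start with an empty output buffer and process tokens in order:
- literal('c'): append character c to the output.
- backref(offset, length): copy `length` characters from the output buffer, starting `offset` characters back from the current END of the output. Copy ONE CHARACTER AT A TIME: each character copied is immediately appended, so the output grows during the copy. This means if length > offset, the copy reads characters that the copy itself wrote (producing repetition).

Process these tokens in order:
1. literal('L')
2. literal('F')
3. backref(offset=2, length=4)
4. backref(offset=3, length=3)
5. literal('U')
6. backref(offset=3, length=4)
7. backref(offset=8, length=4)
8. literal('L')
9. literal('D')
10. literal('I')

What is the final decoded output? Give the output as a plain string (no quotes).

Answer: LFLFLFFLFULFULFLFULDI

Derivation:
Token 1: literal('L'). Output: "L"
Token 2: literal('F'). Output: "LF"
Token 3: backref(off=2, len=4) (overlapping!). Copied 'LFLF' from pos 0. Output: "LFLFLF"
Token 4: backref(off=3, len=3). Copied 'FLF' from pos 3. Output: "LFLFLFFLF"
Token 5: literal('U'). Output: "LFLFLFFLFU"
Token 6: backref(off=3, len=4) (overlapping!). Copied 'LFUL' from pos 7. Output: "LFLFLFFLFULFUL"
Token 7: backref(off=8, len=4). Copied 'FLFU' from pos 6. Output: "LFLFLFFLFULFULFLFU"
Token 8: literal('L'). Output: "LFLFLFFLFULFULFLFUL"
Token 9: literal('D'). Output: "LFLFLFFLFULFULFLFULD"
Token 10: literal('I'). Output: "LFLFLFFLFULFULFLFULDI"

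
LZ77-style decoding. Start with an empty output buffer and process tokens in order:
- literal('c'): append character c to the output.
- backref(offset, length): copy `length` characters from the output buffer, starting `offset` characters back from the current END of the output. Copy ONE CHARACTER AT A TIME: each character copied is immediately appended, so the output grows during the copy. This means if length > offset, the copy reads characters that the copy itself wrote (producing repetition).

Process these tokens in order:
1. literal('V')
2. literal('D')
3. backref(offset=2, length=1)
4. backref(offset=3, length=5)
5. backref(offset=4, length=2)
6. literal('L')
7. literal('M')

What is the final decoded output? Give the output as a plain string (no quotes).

Token 1: literal('V'). Output: "V"
Token 2: literal('D'). Output: "VD"
Token 3: backref(off=2, len=1). Copied 'V' from pos 0. Output: "VDV"
Token 4: backref(off=3, len=5) (overlapping!). Copied 'VDVVD' from pos 0. Output: "VDVVDVVD"
Token 5: backref(off=4, len=2). Copied 'DV' from pos 4. Output: "VDVVDVVDDV"
Token 6: literal('L'). Output: "VDVVDVVDDVL"
Token 7: literal('M'). Output: "VDVVDVVDDVLM"

Answer: VDVVDVVDDVLM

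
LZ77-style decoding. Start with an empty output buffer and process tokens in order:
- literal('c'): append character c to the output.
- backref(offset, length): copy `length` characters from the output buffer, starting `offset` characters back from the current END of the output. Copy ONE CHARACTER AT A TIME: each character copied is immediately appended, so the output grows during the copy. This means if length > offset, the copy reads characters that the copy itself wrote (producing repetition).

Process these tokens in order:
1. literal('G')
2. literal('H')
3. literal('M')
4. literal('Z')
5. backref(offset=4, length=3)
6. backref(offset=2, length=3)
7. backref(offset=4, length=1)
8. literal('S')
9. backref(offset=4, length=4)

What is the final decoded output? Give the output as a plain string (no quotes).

Answer: GHMZGHMHMHMSMHMS

Derivation:
Token 1: literal('G'). Output: "G"
Token 2: literal('H'). Output: "GH"
Token 3: literal('M'). Output: "GHM"
Token 4: literal('Z'). Output: "GHMZ"
Token 5: backref(off=4, len=3). Copied 'GHM' from pos 0. Output: "GHMZGHM"
Token 6: backref(off=2, len=3) (overlapping!). Copied 'HMH' from pos 5. Output: "GHMZGHMHMH"
Token 7: backref(off=4, len=1). Copied 'M' from pos 6. Output: "GHMZGHMHMHM"
Token 8: literal('S'). Output: "GHMZGHMHMHMS"
Token 9: backref(off=4, len=4). Copied 'MHMS' from pos 8. Output: "GHMZGHMHMHMSMHMS"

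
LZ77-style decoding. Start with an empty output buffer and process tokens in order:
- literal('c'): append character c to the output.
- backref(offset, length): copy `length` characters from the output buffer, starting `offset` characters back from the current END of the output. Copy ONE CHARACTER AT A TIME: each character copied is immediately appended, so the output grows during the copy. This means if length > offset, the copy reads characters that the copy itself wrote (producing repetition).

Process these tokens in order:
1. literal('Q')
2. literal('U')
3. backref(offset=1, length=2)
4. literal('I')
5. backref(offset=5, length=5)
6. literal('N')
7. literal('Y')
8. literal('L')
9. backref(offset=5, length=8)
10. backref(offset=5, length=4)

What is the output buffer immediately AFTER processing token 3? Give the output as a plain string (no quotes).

Token 1: literal('Q'). Output: "Q"
Token 2: literal('U'). Output: "QU"
Token 3: backref(off=1, len=2) (overlapping!). Copied 'UU' from pos 1. Output: "QUUU"

Answer: QUUU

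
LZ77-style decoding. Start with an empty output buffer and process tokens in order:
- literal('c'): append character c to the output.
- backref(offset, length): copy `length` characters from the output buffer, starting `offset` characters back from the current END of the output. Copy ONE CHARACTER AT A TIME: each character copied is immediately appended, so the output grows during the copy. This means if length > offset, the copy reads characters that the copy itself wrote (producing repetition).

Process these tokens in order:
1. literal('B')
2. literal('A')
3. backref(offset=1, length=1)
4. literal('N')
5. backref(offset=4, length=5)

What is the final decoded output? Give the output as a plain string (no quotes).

Token 1: literal('B'). Output: "B"
Token 2: literal('A'). Output: "BA"
Token 3: backref(off=1, len=1). Copied 'A' from pos 1. Output: "BAA"
Token 4: literal('N'). Output: "BAAN"
Token 5: backref(off=4, len=5) (overlapping!). Copied 'BAANB' from pos 0. Output: "BAANBAANB"

Answer: BAANBAANB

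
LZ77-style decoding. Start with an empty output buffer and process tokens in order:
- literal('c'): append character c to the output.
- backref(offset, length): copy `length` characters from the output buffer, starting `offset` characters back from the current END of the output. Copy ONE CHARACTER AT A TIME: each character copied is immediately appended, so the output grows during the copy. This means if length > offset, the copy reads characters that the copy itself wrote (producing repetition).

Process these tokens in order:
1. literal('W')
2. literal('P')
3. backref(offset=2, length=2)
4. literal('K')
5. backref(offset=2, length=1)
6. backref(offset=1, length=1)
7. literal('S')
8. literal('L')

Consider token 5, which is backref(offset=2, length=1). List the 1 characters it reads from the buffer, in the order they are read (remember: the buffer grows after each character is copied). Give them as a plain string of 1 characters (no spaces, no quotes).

Token 1: literal('W'). Output: "W"
Token 2: literal('P'). Output: "WP"
Token 3: backref(off=2, len=2). Copied 'WP' from pos 0. Output: "WPWP"
Token 4: literal('K'). Output: "WPWPK"
Token 5: backref(off=2, len=1). Buffer before: "WPWPK" (len 5)
  byte 1: read out[3]='P', append. Buffer now: "WPWPKP"

Answer: P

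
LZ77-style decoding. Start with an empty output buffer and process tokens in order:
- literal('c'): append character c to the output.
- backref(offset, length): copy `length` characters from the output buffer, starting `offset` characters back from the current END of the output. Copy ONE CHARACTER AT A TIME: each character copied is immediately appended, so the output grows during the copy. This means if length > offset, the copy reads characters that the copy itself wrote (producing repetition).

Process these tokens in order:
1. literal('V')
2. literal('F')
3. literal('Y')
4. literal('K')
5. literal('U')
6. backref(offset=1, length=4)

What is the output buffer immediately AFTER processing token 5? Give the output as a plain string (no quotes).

Answer: VFYKU

Derivation:
Token 1: literal('V'). Output: "V"
Token 2: literal('F'). Output: "VF"
Token 3: literal('Y'). Output: "VFY"
Token 4: literal('K'). Output: "VFYK"
Token 5: literal('U'). Output: "VFYKU"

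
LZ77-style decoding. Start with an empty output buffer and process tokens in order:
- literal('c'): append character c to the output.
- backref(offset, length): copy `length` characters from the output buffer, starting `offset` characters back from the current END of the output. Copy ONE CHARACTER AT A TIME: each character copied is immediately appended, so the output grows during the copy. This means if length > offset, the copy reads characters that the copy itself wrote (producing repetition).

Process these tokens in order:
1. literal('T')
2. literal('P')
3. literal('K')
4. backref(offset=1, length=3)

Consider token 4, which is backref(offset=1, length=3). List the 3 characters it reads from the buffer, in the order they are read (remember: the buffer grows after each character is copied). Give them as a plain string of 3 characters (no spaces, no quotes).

Answer: KKK

Derivation:
Token 1: literal('T'). Output: "T"
Token 2: literal('P'). Output: "TP"
Token 3: literal('K'). Output: "TPK"
Token 4: backref(off=1, len=3). Buffer before: "TPK" (len 3)
  byte 1: read out[2]='K', append. Buffer now: "TPKK"
  byte 2: read out[3]='K', append. Buffer now: "TPKKK"
  byte 3: read out[4]='K', append. Buffer now: "TPKKKK"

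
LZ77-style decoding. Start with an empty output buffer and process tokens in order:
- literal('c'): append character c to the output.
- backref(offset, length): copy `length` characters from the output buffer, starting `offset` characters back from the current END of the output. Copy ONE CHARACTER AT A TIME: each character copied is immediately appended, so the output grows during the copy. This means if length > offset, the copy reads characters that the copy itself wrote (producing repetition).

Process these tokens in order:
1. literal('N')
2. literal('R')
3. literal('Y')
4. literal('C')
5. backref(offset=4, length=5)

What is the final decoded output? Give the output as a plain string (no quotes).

Token 1: literal('N'). Output: "N"
Token 2: literal('R'). Output: "NR"
Token 3: literal('Y'). Output: "NRY"
Token 4: literal('C'). Output: "NRYC"
Token 5: backref(off=4, len=5) (overlapping!). Copied 'NRYCN' from pos 0. Output: "NRYCNRYCN"

Answer: NRYCNRYCN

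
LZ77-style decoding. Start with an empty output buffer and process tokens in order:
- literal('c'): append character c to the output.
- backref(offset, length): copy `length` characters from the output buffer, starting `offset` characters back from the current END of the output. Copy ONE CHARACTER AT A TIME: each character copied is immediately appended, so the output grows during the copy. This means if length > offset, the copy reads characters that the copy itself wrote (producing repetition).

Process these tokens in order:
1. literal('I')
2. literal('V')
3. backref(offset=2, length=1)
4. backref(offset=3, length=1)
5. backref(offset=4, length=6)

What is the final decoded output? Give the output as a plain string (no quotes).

Token 1: literal('I'). Output: "I"
Token 2: literal('V'). Output: "IV"
Token 3: backref(off=2, len=1). Copied 'I' from pos 0. Output: "IVI"
Token 4: backref(off=3, len=1). Copied 'I' from pos 0. Output: "IVII"
Token 5: backref(off=4, len=6) (overlapping!). Copied 'IVIIIV' from pos 0. Output: "IVIIIVIIIV"

Answer: IVIIIVIIIV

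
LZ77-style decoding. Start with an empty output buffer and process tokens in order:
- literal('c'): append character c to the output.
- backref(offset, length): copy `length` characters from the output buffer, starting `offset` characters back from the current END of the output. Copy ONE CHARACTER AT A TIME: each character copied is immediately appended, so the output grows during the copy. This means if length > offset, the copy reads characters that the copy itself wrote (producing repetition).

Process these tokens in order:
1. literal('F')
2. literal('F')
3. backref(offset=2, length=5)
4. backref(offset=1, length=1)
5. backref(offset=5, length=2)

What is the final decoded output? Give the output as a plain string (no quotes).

Answer: FFFFFFFFFF

Derivation:
Token 1: literal('F'). Output: "F"
Token 2: literal('F'). Output: "FF"
Token 3: backref(off=2, len=5) (overlapping!). Copied 'FFFFF' from pos 0. Output: "FFFFFFF"
Token 4: backref(off=1, len=1). Copied 'F' from pos 6. Output: "FFFFFFFF"
Token 5: backref(off=5, len=2). Copied 'FF' from pos 3. Output: "FFFFFFFFFF"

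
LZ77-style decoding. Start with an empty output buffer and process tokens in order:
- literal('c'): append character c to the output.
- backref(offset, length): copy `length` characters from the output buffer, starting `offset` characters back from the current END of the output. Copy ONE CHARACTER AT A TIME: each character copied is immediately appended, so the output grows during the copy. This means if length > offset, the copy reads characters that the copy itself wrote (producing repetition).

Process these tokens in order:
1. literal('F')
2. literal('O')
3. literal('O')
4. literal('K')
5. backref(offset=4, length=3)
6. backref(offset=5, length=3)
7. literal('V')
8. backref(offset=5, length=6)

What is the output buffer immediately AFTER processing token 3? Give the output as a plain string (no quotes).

Token 1: literal('F'). Output: "F"
Token 2: literal('O'). Output: "FO"
Token 3: literal('O'). Output: "FOO"

Answer: FOO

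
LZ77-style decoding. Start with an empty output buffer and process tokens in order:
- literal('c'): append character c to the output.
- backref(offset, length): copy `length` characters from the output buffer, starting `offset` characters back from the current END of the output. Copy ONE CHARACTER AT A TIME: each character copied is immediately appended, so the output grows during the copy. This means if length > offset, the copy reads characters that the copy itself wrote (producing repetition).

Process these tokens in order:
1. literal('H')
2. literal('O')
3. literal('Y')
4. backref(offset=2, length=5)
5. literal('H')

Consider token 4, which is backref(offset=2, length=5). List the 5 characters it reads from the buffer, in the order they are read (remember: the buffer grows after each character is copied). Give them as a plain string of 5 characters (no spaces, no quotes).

Token 1: literal('H'). Output: "H"
Token 2: literal('O'). Output: "HO"
Token 3: literal('Y'). Output: "HOY"
Token 4: backref(off=2, len=5). Buffer before: "HOY" (len 3)
  byte 1: read out[1]='O', append. Buffer now: "HOYO"
  byte 2: read out[2]='Y', append. Buffer now: "HOYOY"
  byte 3: read out[3]='O', append. Buffer now: "HOYOYO"
  byte 4: read out[4]='Y', append. Buffer now: "HOYOYOY"
  byte 5: read out[5]='O', append. Buffer now: "HOYOYOYO"

Answer: OYOYO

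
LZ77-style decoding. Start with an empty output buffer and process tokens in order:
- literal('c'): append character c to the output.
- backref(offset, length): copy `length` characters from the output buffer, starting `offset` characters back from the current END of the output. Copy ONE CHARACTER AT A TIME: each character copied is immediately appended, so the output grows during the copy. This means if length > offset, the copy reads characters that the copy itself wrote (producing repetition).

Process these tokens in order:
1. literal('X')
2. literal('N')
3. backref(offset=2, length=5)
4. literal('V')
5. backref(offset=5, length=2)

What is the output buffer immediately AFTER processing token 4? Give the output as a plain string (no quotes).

Token 1: literal('X'). Output: "X"
Token 2: literal('N'). Output: "XN"
Token 3: backref(off=2, len=5) (overlapping!). Copied 'XNXNX' from pos 0. Output: "XNXNXNX"
Token 4: literal('V'). Output: "XNXNXNXV"

Answer: XNXNXNXV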